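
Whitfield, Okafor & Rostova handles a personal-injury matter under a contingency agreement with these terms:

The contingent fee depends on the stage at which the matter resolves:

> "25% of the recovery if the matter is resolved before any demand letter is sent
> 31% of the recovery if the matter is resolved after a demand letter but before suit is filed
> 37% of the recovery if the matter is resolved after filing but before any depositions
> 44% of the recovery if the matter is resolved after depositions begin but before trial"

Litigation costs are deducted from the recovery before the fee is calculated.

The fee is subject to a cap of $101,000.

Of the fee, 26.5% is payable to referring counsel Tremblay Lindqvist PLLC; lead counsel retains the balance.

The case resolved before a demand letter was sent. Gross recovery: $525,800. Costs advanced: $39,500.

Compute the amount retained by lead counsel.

$74,235.00

Fee base (net of costs): $525,800 − $39,500 = $486,300
The matter resolved before a demand letter was sent, so the 25% rate applies.
$486,300 × 25% = $121,575.00
$121,575.00 exceeds the $101,000 cap, so the fee is capped at $101,000.00.
Referral share: 26.5% of $101,000.00 = $26,765.00; lead counsel retains $101,000.00 − $26,765.00 = $74,235.00.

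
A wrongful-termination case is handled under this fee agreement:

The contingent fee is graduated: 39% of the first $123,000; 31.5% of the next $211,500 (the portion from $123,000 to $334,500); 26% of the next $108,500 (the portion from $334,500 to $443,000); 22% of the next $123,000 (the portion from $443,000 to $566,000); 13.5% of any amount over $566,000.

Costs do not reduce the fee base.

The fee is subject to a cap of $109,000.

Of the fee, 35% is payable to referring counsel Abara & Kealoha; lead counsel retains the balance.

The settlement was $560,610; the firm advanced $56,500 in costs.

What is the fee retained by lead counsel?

Fee base is the gross recovery, $560,610; costs are reimbursed separately.
First $123,000 at 39% = $47,970.00
Next $211,500 at 31.5% = $66,622.50
Next $108,500 at 26% = $28,210.00
Remaining $117,610 at 22% = $25,874.20
Fee: $47,970.00 + $66,622.50 + $28,210.00 + $25,874.20 = $168,676.70
$168,676.70 exceeds the $109,000 cap, so the fee is capped at $109,000.00.
Referral share: 35% of $109,000.00 = $38,150.00; lead counsel retains $109,000.00 − $38,150.00 = $70,850.00.

$70,850.00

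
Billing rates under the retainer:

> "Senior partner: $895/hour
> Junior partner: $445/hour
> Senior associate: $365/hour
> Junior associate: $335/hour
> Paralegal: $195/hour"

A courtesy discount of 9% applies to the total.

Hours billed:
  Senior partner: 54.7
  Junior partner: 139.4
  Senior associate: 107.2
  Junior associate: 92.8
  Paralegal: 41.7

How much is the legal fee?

Senior partner: 54.7 × $895 = $48,956.50
Junior partner: 139.4 × $445 = $62,033.00
Senior associate: 107.2 × $365 = $39,128.00
Junior associate: 92.8 × $335 = $31,088.00
Paralegal: 41.7 × $195 = $8,131.50
Subtotal: $189,337.00
Less 9% discount: −$17,040.33
Total: $189,337.00 − $17,040.33 = $172,296.67

$172,296.67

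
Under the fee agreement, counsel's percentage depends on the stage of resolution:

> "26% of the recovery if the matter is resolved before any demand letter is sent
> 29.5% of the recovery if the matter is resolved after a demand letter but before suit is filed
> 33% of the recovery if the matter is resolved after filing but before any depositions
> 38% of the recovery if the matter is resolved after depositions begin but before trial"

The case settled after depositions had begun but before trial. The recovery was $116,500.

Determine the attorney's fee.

The matter settled after depositions had begun but before trial, so the 38% rate applies.
$116,500 × 38% = $44,270.00

$44,270.00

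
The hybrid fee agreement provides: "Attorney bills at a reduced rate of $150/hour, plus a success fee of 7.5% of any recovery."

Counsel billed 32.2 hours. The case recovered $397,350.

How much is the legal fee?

Hourly: 32.2 × $150 = $4,830.00
Success fee: 7.5% of $397,350 = $29,801.25
Total: $4,830.00 + $29,801.25 = $34,631.25

$34,631.25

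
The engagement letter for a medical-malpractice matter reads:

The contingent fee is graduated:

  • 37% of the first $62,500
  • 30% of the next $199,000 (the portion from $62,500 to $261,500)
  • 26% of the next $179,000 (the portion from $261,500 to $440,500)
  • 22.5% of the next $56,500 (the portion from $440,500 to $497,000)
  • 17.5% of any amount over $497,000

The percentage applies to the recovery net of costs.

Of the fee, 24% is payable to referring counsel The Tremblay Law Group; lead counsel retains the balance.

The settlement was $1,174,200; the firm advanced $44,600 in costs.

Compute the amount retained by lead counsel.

Fee base (net of costs): $1,174,200 − $44,600 = $1,129,600
First $62,500 at 37% = $23,125.00
Next $199,000 at 30% = $59,700.00
Next $179,000 at 26% = $46,540.00
Next $56,500 at 22.5% = $12,712.50
Remaining $632,600 at 17.5% = $110,705.00
Fee: $23,125.00 + $59,700.00 + $46,540.00 + $12,712.50 + $110,705.00 = $252,782.50
Referral share: 24% of $252,782.50 = $60,667.80; lead counsel retains $252,782.50 − $60,667.80 = $192,114.70.

$192,114.70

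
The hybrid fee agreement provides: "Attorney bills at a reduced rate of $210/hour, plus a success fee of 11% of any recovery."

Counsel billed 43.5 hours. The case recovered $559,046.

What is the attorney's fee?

Hourly: 43.5 × $210 = $9,135.00
Success fee: 11% of $559,046 = $61,495.06
Total: $9,135.00 + $61,495.06 = $70,630.06

$70,630.06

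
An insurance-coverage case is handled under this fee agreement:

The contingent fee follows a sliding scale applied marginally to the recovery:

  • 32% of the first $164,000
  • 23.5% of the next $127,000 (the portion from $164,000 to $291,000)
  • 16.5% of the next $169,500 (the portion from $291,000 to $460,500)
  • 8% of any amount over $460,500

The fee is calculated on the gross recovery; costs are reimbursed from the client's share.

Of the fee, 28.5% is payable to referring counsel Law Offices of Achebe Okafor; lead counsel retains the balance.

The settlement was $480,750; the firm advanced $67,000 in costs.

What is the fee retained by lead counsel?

$80,017.44

Fee base is the gross recovery, $480,750; costs are reimbursed separately.
First $164,000 at 32% = $52,480.00
Next $127,000 at 23.5% = $29,845.00
Next $169,500 at 16.5% = $27,967.50
Remaining $20,250 at 8% = $1,620.00
Fee: $52,480.00 + $29,845.00 + $27,967.50 + $1,620.00 = $111,912.50
Referral share: 28.5% of $111,912.50 = $31,895.06; lead counsel retains $111,912.50 − $31,895.06 = $80,017.44.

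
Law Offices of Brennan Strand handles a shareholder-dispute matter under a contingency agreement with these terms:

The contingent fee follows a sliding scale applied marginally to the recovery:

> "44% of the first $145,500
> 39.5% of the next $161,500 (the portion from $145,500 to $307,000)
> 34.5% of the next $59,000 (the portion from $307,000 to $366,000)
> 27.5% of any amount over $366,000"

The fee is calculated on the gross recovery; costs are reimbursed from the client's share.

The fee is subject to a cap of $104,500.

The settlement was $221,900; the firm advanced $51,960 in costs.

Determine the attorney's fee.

Fee base is the gross recovery, $221,900; costs are reimbursed separately.
First $145,500 at 44% = $64,020.00
Remaining $76,400 at 39.5% = $30,178.00
Fee: $64,020.00 + $30,178.00 = $94,198.00
$94,198.00 is under the $104,500 cap.

$94,198.00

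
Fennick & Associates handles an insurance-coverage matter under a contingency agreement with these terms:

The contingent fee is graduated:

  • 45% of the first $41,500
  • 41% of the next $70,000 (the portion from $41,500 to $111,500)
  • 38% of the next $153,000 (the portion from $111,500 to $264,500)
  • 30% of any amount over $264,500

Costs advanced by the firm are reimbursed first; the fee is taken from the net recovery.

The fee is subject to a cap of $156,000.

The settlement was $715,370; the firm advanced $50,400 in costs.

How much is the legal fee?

Fee base (net of costs): $715,370 − $50,400 = $664,970
First $41,500 at 45% = $18,675.00
Next $70,000 at 41% = $28,700.00
Next $153,000 at 38% = $58,140.00
Remaining $400,470 at 30% = $120,141.00
Fee: $18,675.00 + $28,700.00 + $58,140.00 + $120,141.00 = $225,656.00
$225,656.00 exceeds the $156,000 cap, so the fee is capped at $156,000.00.

$156,000.00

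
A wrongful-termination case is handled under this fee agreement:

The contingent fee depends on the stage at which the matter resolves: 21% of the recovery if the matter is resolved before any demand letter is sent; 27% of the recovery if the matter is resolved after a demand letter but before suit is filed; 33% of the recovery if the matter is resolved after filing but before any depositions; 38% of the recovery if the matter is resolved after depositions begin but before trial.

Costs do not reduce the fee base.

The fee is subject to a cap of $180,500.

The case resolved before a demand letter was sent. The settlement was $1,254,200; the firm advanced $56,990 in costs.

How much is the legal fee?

Fee base is the gross recovery, $1,254,200; costs are reimbursed separately.
The matter resolved before a demand letter was sent, so the 21% rate applies.
$1,254,200 × 21% = $263,382.00
$263,382.00 exceeds the $180,500 cap, so the fee is capped at $180,500.00.

$180,500.00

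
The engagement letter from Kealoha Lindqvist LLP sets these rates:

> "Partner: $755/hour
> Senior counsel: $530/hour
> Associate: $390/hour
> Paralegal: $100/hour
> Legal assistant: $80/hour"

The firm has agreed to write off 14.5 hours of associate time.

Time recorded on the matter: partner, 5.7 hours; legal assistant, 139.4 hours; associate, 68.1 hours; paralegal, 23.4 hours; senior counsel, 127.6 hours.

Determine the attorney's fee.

Partner: 5.7 × $755 = $4,303.50
Senior counsel: 127.6 × $530 = $67,628.00
Associate: 68.1 × $390 = $26,559.00
Paralegal: 23.4 × $100 = $2,340.00
Legal assistant: 139.4 × $80 = $11,152.00
Subtotal: $111,982.50
Write-off: 14.5 × $390 = $5,655.00
Total: $111,982.50 − $5,655.00 = $106,327.50

$106,327.50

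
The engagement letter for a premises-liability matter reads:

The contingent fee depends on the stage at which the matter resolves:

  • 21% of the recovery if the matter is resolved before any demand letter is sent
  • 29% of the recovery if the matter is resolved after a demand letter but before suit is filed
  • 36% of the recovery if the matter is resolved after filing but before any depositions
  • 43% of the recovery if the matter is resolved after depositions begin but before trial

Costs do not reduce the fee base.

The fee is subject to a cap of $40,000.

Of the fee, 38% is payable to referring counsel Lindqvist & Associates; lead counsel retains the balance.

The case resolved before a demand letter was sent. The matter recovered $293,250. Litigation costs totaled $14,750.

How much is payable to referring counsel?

$15,200.00

Fee base is the gross recovery, $293,250; costs are reimbursed separately.
The matter resolved before a demand letter was sent, so the 21% rate applies.
$293,250 × 21% = $61,582.50
$61,582.50 exceeds the $40,000 cap, so the fee is capped at $40,000.00.
Referral share: 38% of $40,000.00 = $15,200.00; lead counsel retains $40,000.00 − $15,200.00 = $24,800.00.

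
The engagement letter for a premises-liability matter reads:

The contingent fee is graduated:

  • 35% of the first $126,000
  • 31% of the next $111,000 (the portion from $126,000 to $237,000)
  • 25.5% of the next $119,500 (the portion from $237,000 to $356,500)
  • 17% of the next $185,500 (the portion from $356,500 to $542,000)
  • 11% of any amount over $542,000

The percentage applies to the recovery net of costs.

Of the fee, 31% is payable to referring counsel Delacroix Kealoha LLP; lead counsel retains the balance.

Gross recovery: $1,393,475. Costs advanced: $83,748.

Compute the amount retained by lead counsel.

$155,227.55

Fee base (net of costs): $1,393,475 − $83,748 = $1,309,727
First $126,000 at 35% = $44,100.00
Next $111,000 at 31% = $34,410.00
Next $119,500 at 25.5% = $30,472.50
Next $185,500 at 17% = $31,535.00
Remaining $767,727 at 11% = $84,449.97
Fee: $44,100.00 + $34,410.00 + $30,472.50 + $31,535.00 + $84,449.97 = $224,967.47
Referral share: 31% of $224,967.47 = $69,739.92; lead counsel retains $224,967.47 − $69,739.92 = $155,227.55.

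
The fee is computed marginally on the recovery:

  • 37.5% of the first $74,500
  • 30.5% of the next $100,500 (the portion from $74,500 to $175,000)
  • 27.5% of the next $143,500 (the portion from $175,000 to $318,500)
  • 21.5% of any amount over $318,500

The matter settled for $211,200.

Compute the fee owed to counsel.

First $74,500 at 37.5% = $27,937.50
Next $100,500 at 30.5% = $30,652.50
Remaining $36,200 at 27.5% = $9,955.00
Fee: $27,937.50 + $30,652.50 + $9,955.00 = $68,545.00

$68,545.00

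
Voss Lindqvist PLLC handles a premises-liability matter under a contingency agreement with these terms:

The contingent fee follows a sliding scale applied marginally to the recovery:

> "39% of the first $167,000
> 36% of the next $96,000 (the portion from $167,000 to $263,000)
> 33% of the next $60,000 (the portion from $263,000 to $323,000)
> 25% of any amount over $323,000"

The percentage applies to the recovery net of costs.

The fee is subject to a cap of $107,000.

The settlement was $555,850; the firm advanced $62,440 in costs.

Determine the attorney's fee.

Fee base (net of costs): $555,850 − $62,440 = $493,410
First $167,000 at 39% = $65,130.00
Next $96,000 at 36% = $34,560.00
Next $60,000 at 33% = $19,800.00
Remaining $170,410 at 25% = $42,602.50
Fee: $65,130.00 + $34,560.00 + $19,800.00 + $42,602.50 = $162,092.50
$162,092.50 exceeds the $107,000 cap, so the fee is capped at $107,000.00.

$107,000.00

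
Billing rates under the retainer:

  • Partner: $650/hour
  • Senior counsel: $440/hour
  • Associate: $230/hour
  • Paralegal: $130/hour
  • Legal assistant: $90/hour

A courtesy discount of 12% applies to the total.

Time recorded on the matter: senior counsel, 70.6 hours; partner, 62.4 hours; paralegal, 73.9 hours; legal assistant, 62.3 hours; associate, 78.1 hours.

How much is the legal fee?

$92,224.88

Partner: 62.4 × $650 = $40,560.00
Senior counsel: 70.6 × $440 = $31,064.00
Associate: 78.1 × $230 = $17,963.00
Paralegal: 73.9 × $130 = $9,607.00
Legal assistant: 62.3 × $90 = $5,607.00
Subtotal: $104,801.00
Less 12% discount: −$12,576.12
Total: $104,801.00 − $12,576.12 = $92,224.88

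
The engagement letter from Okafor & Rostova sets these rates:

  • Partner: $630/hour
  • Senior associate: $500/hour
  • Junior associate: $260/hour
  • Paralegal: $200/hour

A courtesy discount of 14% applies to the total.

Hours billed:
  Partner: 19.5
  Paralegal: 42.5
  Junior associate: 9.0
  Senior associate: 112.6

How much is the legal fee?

$68,305.50

Partner: 19.5 × $630 = $12,285.00
Senior associate: 112.6 × $500 = $56,300.00
Junior associate: 9.0 × $260 = $2,340.00
Paralegal: 42.5 × $200 = $8,500.00
Subtotal: $79,425.00
Less 14% discount: −$11,119.50
Total: $79,425.00 − $11,119.50 = $68,305.50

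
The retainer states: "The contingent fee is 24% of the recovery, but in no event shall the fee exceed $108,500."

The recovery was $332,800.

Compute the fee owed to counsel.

24% of $332,800 = $79,872.00
That is under the $108,500 cap.

$79,872.00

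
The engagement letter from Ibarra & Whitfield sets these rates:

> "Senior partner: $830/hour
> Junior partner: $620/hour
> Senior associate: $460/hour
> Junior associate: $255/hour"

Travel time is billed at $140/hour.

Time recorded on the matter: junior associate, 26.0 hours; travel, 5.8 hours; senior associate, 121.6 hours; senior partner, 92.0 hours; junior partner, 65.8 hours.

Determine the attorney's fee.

Senior partner: 92.0 × $830 = $76,360.00
Junior partner: 65.8 × $620 = $40,796.00
Senior associate: 121.6 × $460 = $55,936.00
Junior associate: 26.0 × $255 = $6,630.00
Subtotal: $76,360.00 + $40,796.00 + $55,936.00 + $6,630.00 = $179,722.00
Travel: 5.8 × $140 = $812.00
Total: $179,722.00 + $812.00 = $180,534.00

$180,534.00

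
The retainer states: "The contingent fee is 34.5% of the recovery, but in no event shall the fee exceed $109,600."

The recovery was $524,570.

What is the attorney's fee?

34.5% of $524,570 = $180,976.65
That exceeds the $109,600 cap, so the fee is capped at $109,600.

$109,600.00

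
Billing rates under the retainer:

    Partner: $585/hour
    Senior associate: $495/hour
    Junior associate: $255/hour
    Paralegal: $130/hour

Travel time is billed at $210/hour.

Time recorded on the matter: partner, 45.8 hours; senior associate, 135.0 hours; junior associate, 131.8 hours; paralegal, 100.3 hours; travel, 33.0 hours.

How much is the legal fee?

$147,196.00

Partner: 45.8 × $585 = $26,793.00
Senior associate: 135.0 × $495 = $66,825.00
Junior associate: 131.8 × $255 = $33,609.00
Paralegal: 100.3 × $130 = $13,039.00
Subtotal: $26,793.00 + $66,825.00 + $33,609.00 + $13,039.00 = $140,266.00
Travel: 33.0 × $210 = $6,930.00
Total: $140,266.00 + $6,930.00 = $147,196.00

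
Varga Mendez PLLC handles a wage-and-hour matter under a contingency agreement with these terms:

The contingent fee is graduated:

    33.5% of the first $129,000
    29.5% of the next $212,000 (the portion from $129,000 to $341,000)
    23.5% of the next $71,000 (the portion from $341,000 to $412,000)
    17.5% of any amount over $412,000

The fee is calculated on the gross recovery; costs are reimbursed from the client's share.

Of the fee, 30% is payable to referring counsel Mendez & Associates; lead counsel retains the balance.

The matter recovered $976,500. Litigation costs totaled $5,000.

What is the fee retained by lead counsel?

$154,859.25

Fee base is the gross recovery, $976,500; costs are reimbursed separately.
First $129,000 at 33.5% = $43,215.00
Next $212,000 at 29.5% = $62,540.00
Next $71,000 at 23.5% = $16,685.00
Remaining $564,500 at 17.5% = $98,787.50
Fee: $43,215.00 + $62,540.00 + $16,685.00 + $98,787.50 = $221,227.50
Referral share: 30% of $221,227.50 = $66,368.25; lead counsel retains $221,227.50 − $66,368.25 = $154,859.25.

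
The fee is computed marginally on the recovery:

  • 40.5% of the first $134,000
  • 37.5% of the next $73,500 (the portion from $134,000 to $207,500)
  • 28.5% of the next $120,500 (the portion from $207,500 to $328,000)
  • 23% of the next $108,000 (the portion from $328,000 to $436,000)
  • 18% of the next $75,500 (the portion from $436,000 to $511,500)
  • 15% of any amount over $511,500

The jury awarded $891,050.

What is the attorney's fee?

First $134,000 at 40.5% = $54,270.00
Next $73,500 at 37.5% = $27,562.50
Next $120,500 at 28.5% = $34,342.50
Next $108,000 at 23% = $24,840.00
Next $75,500 at 18% = $13,590.00
Remaining $379,550 at 15% = $56,932.50
Fee: $54,270.00 + $27,562.50 + $34,342.50 + $24,840.00 + $13,590.00 + $56,932.50 = $211,537.50

$211,537.50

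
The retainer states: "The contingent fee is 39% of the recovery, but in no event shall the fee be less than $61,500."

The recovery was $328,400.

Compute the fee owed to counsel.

$128,076.00

39% of $328,400 = $128,076.00
That exceeds the $61,500 minimum.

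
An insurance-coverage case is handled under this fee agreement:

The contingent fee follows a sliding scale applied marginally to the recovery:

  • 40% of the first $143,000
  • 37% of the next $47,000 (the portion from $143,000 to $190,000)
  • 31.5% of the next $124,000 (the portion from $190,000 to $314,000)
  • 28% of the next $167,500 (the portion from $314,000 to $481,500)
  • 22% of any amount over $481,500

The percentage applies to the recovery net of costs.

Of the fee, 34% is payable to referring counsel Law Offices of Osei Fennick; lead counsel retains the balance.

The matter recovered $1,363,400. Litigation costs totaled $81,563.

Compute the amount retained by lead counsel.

Fee base (net of costs): $1,363,400 − $81,563 = $1,281,837
First $143,000 at 40% = $57,200.00
Next $47,000 at 37% = $17,390.00
Next $124,000 at 31.5% = $39,060.00
Next $167,500 at 28% = $46,900.00
Remaining $800,337 at 22% = $176,074.14
Fee: $57,200.00 + $17,390.00 + $39,060.00 + $46,900.00 + $176,074.14 = $336,624.14
Referral share: 34% of $336,624.14 = $114,452.21; lead counsel retains $336,624.14 − $114,452.21 = $222,171.93.

$222,171.93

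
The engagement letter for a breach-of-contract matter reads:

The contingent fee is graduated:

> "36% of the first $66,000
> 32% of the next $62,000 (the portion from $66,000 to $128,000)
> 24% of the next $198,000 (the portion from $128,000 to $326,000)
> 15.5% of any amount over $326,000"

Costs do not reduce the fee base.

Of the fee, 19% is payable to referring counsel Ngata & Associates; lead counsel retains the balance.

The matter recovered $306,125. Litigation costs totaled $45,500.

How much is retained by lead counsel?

Fee base is the gross recovery, $306,125; costs are reimbursed separately.
First $66,000 at 36% = $23,760.00
Next $62,000 at 32% = $19,840.00
Remaining $178,125 at 24% = $42,750.00
Fee: $23,760.00 + $19,840.00 + $42,750.00 = $86,350.00
Referral share: 19% of $86,350.00 = $16,406.50; lead counsel retains $86,350.00 − $16,406.50 = $69,943.50.

$69,943.50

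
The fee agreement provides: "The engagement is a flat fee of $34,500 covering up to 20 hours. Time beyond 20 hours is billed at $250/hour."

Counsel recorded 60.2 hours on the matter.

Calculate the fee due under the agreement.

Flat fee: $34,500.00
Excess hours: 60.2 − 20 = 40.2
Overrun: 40.2 × $250 = $10,050.00
Total: $34,500.00 + $10,050.00 = $44,550.00

$44,550.00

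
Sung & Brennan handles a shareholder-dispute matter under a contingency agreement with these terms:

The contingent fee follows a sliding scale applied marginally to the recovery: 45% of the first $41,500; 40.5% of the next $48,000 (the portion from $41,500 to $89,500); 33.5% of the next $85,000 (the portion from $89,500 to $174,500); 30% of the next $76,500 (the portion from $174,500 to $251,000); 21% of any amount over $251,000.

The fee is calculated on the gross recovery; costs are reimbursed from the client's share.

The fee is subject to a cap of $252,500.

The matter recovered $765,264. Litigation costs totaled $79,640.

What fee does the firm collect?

$197,535.44

Fee base is the gross recovery, $765,264; costs are reimbursed separately.
First $41,500 at 45% = $18,675.00
Next $48,000 at 40.5% = $19,440.00
Next $85,000 at 33.5% = $28,475.00
Next $76,500 at 30% = $22,950.00
Remaining $514,264 at 21% = $107,995.44
Fee: $18,675.00 + $19,440.00 + $28,475.00 + $22,950.00 + $107,995.44 = $197,535.44
$197,535.44 is under the $252,500 cap.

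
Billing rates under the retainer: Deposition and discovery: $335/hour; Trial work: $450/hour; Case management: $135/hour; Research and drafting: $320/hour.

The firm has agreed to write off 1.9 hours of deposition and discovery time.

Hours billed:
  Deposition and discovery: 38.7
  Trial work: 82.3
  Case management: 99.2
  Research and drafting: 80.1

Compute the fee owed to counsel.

Deposition and discovery: 38.7 × $335 = $12,964.50
Trial work: 82.3 × $450 = $37,035.00
Case management: 99.2 × $135 = $13,392.00
Research and drafting: 80.1 × $320 = $25,632.00
Subtotal: $89,023.50
Write-off: 1.9 × $335 = $636.50
Total: $89,023.50 − $636.50 = $88,387.00

$88,387.00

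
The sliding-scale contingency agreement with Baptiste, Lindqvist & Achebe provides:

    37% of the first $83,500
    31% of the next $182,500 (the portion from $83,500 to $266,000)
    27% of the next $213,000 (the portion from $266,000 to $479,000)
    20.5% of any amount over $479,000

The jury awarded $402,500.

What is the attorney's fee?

First $83,500 at 37% = $30,895.00
Next $182,500 at 31% = $56,575.00
Remaining $136,500 at 27% = $36,855.00
Fee: $30,895.00 + $56,575.00 + $36,855.00 = $124,325.00

$124,325.00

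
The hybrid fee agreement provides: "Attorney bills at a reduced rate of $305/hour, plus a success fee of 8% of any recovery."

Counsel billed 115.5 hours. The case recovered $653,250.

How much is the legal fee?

Hourly: 115.5 × $305 = $35,227.50
Success fee: 8% of $653,250 = $52,260.00
Total: $35,227.50 + $52,260.00 = $87,487.50

$87,487.50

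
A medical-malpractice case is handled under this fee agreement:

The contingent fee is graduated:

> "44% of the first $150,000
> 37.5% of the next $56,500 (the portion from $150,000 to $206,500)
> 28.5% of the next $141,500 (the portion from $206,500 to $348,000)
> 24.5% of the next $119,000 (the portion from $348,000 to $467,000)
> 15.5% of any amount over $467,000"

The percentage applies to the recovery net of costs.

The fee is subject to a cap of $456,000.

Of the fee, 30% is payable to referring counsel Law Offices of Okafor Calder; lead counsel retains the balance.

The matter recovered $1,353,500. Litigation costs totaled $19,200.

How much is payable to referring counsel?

$87,330.45

Fee base (net of costs): $1,353,500 − $19,200 = $1,334,300
First $150,000 at 44% = $66,000.00
Next $56,500 at 37.5% = $21,187.50
Next $141,500 at 28.5% = $40,327.50
Next $119,000 at 24.5% = $29,155.00
Remaining $867,300 at 15.5% = $134,431.50
Fee: $66,000.00 + $21,187.50 + $40,327.50 + $29,155.00 + $134,431.50 = $291,101.50
$291,101.50 is under the $456,000 cap.
Referral share: 30% of $291,101.50 = $87,330.45; lead counsel retains $291,101.50 − $87,330.45 = $203,771.05.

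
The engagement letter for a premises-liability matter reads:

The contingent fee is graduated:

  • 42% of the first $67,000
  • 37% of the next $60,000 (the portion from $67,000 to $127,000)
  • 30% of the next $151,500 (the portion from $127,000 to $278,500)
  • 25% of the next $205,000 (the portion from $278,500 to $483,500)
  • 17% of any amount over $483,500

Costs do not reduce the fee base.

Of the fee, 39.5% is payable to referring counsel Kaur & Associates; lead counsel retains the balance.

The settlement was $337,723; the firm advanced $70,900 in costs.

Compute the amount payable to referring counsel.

$43,685.32

Fee base is the gross recovery, $337,723; costs are reimbursed separately.
First $67,000 at 42% = $28,140.00
Next $60,000 at 37% = $22,200.00
Next $151,500 at 30% = $45,450.00
Remaining $59,223 at 25% = $14,805.75
Fee: $28,140.00 + $22,200.00 + $45,450.00 + $14,805.75 = $110,595.75
Referral share: 39.5% of $110,595.75 = $43,685.32; lead counsel retains $110,595.75 − $43,685.32 = $66,910.43.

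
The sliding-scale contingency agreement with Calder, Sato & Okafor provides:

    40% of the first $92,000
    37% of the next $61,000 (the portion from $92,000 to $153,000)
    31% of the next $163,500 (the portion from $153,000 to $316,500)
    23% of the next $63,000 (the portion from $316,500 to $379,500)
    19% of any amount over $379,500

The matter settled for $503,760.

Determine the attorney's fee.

$148,154.40

First $92,000 at 40% = $36,800.00
Next $61,000 at 37% = $22,570.00
Next $163,500 at 31% = $50,685.00
Next $63,000 at 23% = $14,490.00
Remaining $124,260 at 19% = $23,609.40
Fee: $36,800.00 + $22,570.00 + $50,685.00 + $14,490.00 + $23,609.40 = $148,154.40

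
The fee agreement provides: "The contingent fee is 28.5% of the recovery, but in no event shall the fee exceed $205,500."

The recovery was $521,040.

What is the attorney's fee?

$148,496.40

28.5% of $521,040 = $148,496.40
That is under the $205,500 cap.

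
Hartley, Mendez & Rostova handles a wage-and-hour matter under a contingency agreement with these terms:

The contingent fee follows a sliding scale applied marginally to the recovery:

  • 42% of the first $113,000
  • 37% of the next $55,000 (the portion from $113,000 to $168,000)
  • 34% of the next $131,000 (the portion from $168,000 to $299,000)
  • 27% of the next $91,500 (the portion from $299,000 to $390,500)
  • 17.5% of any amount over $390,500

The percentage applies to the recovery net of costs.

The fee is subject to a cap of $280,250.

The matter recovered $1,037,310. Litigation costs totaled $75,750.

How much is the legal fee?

Fee base (net of costs): $1,037,310 − $75,750 = $961,560
First $113,000 at 42% = $47,460.00
Next $55,000 at 37% = $20,350.00
Next $131,000 at 34% = $44,540.00
Next $91,500 at 27% = $24,705.00
Remaining $571,060 at 17.5% = $99,935.50
Fee: $47,460.00 + $20,350.00 + $44,540.00 + $24,705.00 + $99,935.50 = $236,990.50
$236,990.50 is under the $280,250 cap.

$236,990.50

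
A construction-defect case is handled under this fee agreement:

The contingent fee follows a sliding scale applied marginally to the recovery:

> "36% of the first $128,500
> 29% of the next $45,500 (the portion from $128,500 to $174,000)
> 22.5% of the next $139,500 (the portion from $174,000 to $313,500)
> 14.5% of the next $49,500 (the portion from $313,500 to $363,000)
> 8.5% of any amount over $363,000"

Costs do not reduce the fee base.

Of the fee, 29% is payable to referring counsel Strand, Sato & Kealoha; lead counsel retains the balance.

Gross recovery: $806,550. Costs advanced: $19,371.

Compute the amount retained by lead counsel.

Fee base is the gross recovery, $806,550; costs are reimbursed separately.
First $128,500 at 36% = $46,260.00
Next $45,500 at 29% = $13,195.00
Next $139,500 at 22.5% = $31,387.50
Next $49,500 at 14.5% = $7,177.50
Remaining $443,550 at 8.5% = $37,701.75
Fee: $46,260.00 + $13,195.00 + $31,387.50 + $7,177.50 + $37,701.75 = $135,721.75
Referral share: 29% of $135,721.75 = $39,359.31; lead counsel retains $135,721.75 − $39,359.31 = $96,362.44.

$96,362.44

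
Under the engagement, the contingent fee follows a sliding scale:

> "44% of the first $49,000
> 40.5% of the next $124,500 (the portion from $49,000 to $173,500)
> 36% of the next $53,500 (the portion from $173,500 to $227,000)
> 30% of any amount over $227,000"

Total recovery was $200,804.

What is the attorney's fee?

$81,811.94

First $49,000 at 44% = $21,560.00
Next $124,500 at 40.5% = $50,422.50
Remaining $27,304 at 36% = $9,829.44
Fee: $21,560.00 + $50,422.50 + $9,829.44 = $81,811.94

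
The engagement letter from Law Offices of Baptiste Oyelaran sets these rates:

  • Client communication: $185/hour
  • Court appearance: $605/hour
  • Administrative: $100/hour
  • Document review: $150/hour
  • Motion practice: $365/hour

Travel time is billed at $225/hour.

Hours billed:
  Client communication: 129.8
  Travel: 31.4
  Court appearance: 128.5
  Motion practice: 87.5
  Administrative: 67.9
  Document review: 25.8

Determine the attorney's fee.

Client communication: 129.8 × $185 = $24,013.00
Court appearance: 128.5 × $605 = $77,742.50
Administrative: 67.9 × $100 = $6,790.00
Document review: 25.8 × $150 = $3,870.00
Motion practice: 87.5 × $365 = $31,937.50
Subtotal: $24,013.00 + $77,742.50 + $6,790.00 + $3,870.00 + $31,937.50 = $144,353.00
Travel: 31.4 × $225 = $7,065.00
Total: $144,353.00 + $7,065.00 = $151,418.00

$151,418.00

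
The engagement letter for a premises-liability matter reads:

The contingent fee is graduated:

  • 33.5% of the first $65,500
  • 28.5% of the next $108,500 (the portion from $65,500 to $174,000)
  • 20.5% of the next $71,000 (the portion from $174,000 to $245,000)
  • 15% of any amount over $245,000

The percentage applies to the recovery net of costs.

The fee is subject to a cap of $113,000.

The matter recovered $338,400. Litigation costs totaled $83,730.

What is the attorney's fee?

$68,870.50

Fee base (net of costs): $338,400 − $83,730 = $254,670
First $65,500 at 33.5% = $21,942.50
Next $108,500 at 28.5% = $30,922.50
Next $71,000 at 20.5% = $14,555.00
Remaining $9,670 at 15% = $1,450.50
Fee: $21,942.50 + $30,922.50 + $14,555.00 + $1,450.50 = $68,870.50
$68,870.50 is under the $113,000 cap.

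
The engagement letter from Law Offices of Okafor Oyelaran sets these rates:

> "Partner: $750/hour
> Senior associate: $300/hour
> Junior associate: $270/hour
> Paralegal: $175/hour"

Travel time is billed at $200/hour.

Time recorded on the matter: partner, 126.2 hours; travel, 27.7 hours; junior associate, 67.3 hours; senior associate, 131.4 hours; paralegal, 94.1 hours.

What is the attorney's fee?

Partner: 126.2 × $750 = $94,650.00
Senior associate: 131.4 × $300 = $39,420.00
Junior associate: 67.3 × $270 = $18,171.00
Paralegal: 94.1 × $175 = $16,467.50
Subtotal: $94,650.00 + $39,420.00 + $18,171.00 + $16,467.50 = $168,708.50
Travel: 27.7 × $200 = $5,540.00
Total: $168,708.50 + $5,540.00 = $174,248.50

$174,248.50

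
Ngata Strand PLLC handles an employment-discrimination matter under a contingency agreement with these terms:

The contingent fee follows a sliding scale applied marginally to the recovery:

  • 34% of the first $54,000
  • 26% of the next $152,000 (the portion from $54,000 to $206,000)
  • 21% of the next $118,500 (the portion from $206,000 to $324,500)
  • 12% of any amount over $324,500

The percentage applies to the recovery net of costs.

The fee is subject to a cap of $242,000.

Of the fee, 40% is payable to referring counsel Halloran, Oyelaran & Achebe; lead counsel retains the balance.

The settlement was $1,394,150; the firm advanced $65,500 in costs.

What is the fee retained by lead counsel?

$121,957.80

Fee base (net of costs): $1,394,150 − $65,500 = $1,328,650
First $54,000 at 34% = $18,360.00
Next $152,000 at 26% = $39,520.00
Next $118,500 at 21% = $24,885.00
Remaining $1,004,150 at 12% = $120,498.00
Fee: $18,360.00 + $39,520.00 + $24,885.00 + $120,498.00 = $203,263.00
$203,263.00 is under the $242,000 cap.
Referral share: 40% of $203,263.00 = $81,305.20; lead counsel retains $203,263.00 − $81,305.20 = $121,957.80.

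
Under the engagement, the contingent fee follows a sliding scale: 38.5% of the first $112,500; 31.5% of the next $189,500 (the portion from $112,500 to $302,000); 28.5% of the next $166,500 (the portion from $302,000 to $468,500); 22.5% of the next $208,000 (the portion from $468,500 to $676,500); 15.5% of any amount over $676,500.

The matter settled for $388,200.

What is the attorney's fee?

$127,572.00

First $112,500 at 38.5% = $43,312.50
Next $189,500 at 31.5% = $59,692.50
Remaining $86,200 at 28.5% = $24,567.00
Fee: $43,312.50 + $59,692.50 + $24,567.00 = $127,572.00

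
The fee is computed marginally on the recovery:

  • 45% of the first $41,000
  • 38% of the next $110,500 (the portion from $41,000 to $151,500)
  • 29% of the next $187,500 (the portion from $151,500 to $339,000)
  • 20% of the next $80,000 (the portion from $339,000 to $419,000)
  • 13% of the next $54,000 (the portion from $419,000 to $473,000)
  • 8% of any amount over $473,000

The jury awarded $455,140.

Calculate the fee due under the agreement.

$135,513.20

First $41,000 at 45% = $18,450.00
Next $110,500 at 38% = $41,990.00
Next $187,500 at 29% = $54,375.00
Next $80,000 at 20% = $16,000.00
Remaining $36,140 at 13% = $4,698.20
Fee: $18,450.00 + $41,990.00 + $54,375.00 + $16,000.00 + $4,698.20 = $135,513.20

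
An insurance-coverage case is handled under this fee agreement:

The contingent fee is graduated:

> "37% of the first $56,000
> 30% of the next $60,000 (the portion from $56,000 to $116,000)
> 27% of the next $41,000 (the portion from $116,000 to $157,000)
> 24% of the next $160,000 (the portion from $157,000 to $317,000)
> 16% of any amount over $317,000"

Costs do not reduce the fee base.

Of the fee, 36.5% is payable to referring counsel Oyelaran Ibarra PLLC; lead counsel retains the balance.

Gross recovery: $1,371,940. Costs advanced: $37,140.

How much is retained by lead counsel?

$163,182.55

Fee base is the gross recovery, $1,371,940; costs are reimbursed separately.
First $56,000 at 37% = $20,720.00
Next $60,000 at 30% = $18,000.00
Next $41,000 at 27% = $11,070.00
Next $160,000 at 24% = $38,400.00
Remaining $1,054,940 at 16% = $168,790.40
Fee: $20,720.00 + $18,000.00 + $11,070.00 + $38,400.00 + $168,790.40 = $256,980.40
Referral share: 36.5% of $256,980.40 = $93,797.85; lead counsel retains $256,980.40 − $93,797.85 = $163,182.55.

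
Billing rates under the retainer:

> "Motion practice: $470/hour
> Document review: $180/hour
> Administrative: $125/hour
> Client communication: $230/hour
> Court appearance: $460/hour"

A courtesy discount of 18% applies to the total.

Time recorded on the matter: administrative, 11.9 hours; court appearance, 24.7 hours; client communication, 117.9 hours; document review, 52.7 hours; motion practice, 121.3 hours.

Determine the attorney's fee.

Motion practice: 121.3 × $470 = $57,011.00
Document review: 52.7 × $180 = $9,486.00
Administrative: 11.9 × $125 = $1,487.50
Client communication: 117.9 × $230 = $27,117.00
Court appearance: 24.7 × $460 = $11,362.00
Subtotal: $106,463.50
Less 18% discount: −$19,163.43
Total: $106,463.50 − $19,163.43 = $87,300.07

$87,300.07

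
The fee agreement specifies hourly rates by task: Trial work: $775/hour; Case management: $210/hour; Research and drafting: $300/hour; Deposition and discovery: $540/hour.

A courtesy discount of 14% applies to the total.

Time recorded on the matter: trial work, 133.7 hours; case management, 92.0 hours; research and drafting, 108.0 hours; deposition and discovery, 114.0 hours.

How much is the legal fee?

$186,531.85

Trial work: 133.7 × $775 = $103,617.50
Case management: 92.0 × $210 = $19,320.00
Research and drafting: 108.0 × $300 = $32,400.00
Deposition and discovery: 114.0 × $540 = $61,560.00
Subtotal: $216,897.50
Less 14% discount: −$30,365.65
Total: $216,897.50 − $30,365.65 = $186,531.85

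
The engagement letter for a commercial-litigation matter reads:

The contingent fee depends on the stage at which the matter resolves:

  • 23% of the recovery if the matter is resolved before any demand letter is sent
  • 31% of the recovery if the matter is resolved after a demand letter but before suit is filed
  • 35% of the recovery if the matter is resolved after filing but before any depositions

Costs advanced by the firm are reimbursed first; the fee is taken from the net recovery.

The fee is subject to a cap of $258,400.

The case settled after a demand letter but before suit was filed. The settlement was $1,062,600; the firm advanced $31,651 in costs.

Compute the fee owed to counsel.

Fee base (net of costs): $1,062,600 − $31,651 = $1,030,949
The matter settled after a demand letter but before suit was filed, so the 31% rate applies.
$1,030,949 × 31% = $319,594.19
$319,594.19 exceeds the $258,400 cap, so the fee is capped at $258,400.00.

$258,400.00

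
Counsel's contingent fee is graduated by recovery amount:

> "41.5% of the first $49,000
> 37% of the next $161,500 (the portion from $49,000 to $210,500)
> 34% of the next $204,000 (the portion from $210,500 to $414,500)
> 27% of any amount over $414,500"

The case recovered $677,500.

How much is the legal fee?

$220,460.00

First $49,000 at 41.5% = $20,335.00
Next $161,500 at 37% = $59,755.00
Next $204,000 at 34% = $69,360.00
Remaining $263,000 at 27% = $71,010.00
Fee: $20,335.00 + $59,755.00 + $69,360.00 + $71,010.00 = $220,460.00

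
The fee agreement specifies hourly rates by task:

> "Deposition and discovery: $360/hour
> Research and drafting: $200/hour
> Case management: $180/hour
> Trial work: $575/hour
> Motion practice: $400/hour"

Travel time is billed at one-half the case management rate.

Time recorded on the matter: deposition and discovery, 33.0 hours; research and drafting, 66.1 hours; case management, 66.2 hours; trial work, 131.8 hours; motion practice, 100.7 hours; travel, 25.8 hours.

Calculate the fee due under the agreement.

Deposition and discovery: 33.0 × $360 = $11,880.00
Research and drafting: 66.1 × $200 = $13,220.00
Case management: 66.2 × $180 = $11,916.00
Trial work: 131.8 × $575 = $75,785.00
Motion practice: 100.7 × $400 = $40,280.00
Subtotal: $11,880.00 + $13,220.00 + $11,916.00 + $75,785.00 + $40,280.00 = $153,081.00
Travel: 25.8 × ($180 ÷ 2) = 25.8 × $90.00 = $2,322.00
Total: $153,081.00 + $2,322.00 = $155,403.00

$155,403.00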